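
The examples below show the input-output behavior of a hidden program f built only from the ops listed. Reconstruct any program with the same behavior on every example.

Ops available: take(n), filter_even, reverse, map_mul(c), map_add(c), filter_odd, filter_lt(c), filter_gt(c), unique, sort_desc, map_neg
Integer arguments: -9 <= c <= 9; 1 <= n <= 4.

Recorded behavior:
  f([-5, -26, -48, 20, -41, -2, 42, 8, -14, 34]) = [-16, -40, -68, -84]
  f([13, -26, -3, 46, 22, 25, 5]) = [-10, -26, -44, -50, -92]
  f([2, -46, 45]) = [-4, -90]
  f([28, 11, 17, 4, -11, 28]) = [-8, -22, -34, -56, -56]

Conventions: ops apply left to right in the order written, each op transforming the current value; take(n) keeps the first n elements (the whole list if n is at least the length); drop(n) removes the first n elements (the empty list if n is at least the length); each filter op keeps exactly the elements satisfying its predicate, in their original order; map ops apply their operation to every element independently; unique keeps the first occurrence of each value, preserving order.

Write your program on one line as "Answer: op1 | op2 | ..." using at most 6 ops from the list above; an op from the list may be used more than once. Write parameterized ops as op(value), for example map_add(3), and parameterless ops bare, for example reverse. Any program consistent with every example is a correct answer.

reverse | sort_desc | map_neg | map_mul(2) | filter_lt(-1) | reverse

Check, running the answer program on each example:
  [-5, -26, -48, 20, -41, -2, 42, 8, -14, 34] -> [34, -14, 8, 42, -2, -41, 20, -48, -26, -5] -> [42, 34, 20, 8, -2, -5, -14, -26, -41, -48] -> [-42, -34, -20, -8, 2, 5, 14, 26, 41, 48] -> [-84, -68, -40, -16, 4, 10, 28, 52, 82, 96] -> [-84, -68, -40, -16] -> [-16, -40, -68, -84]
  [13, -26, -3, 46, 22, 25, 5] -> [5, 25, 22, 46, -3, -26, 13] -> [46, 25, 22, 13, 5, -3, -26] -> [-46, -25, -22, -13, -5, 3, 26] -> [-92, -50, -44, -26, -10, 6, 52] -> [-92, -50, -44, -26, -10] -> [-10, -26, -44, -50, -92]
  [2, -46, 45] -> [45, -46, 2] -> [45, 2, -46] -> [-45, -2, 46] -> [-90, -4, 92] -> [-90, -4] -> [-4, -90]
  [28, 11, 17, 4, -11, 28] -> [28, -11, 4, 17, 11, 28] -> [28, 28, 17, 11, 4, -11] -> [-28, -28, -17, -11, -4, 11] -> [-56, -56, -34, -22, -8, 22] -> [-56, -56, -34, -22, -8] -> [-8, -22, -34, -56, -56]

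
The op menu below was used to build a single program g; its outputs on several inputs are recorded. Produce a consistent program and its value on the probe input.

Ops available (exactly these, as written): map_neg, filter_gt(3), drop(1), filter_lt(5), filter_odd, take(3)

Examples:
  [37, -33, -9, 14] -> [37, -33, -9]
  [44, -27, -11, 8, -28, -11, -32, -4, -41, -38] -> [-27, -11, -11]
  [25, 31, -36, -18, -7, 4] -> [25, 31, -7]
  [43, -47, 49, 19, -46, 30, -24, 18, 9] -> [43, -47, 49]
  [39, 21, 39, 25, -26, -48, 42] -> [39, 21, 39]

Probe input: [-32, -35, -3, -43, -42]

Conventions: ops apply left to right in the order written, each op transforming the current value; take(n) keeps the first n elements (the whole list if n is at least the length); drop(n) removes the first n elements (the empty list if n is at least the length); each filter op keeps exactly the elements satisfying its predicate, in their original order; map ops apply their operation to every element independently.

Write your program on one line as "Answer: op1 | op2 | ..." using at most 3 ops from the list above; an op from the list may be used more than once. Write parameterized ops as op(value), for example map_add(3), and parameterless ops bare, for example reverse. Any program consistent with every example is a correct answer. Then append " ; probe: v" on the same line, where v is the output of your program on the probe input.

filter_odd | take(3) ; probe: [-35, -3, -43]

Check, running the answer program on each example:
  [37, -33, -9, 14] -> [37, -33, -9] -> [37, -33, -9]
  [44, -27, -11, 8, -28, -11, -32, -4, -41, -38] -> [-27, -11, -11, -41] -> [-27, -11, -11]
  [25, 31, -36, -18, -7, 4] -> [25, 31, -7] -> [25, 31, -7]
  [43, -47, 49, 19, -46, 30, -24, 18, 9] -> [43, -47, 49, 19, 9] -> [43, -47, 49]
  [39, 21, 39, 25, -26, -48, 42] -> [39, 21, 39, 25] -> [39, 21, 39]
  probe: [-32, -35, -3, -43, -42] -> [-35, -3, -43] -> [-35, -3, -43]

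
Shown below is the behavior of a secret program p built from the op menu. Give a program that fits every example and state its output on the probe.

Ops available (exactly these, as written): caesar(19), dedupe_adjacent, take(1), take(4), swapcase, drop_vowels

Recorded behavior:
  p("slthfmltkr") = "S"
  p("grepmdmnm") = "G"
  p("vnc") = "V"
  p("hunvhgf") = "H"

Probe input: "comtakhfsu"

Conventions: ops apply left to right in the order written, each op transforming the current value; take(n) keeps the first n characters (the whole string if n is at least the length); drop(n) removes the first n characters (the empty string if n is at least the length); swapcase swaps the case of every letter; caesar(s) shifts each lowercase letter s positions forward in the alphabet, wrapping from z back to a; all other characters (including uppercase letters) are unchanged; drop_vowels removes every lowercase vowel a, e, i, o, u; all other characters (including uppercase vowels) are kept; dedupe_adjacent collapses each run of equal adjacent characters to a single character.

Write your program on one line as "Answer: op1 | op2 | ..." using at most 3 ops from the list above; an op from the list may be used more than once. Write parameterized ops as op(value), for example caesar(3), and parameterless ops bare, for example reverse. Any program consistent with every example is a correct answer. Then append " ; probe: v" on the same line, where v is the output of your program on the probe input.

take(1) | swapcase ; probe: "C"

Check, running the answer program on each example:
  "slthfmltkr" -> "s" -> "S"
  "grepmdmnm" -> "g" -> "G"
  "vnc" -> "v" -> "V"
  "hunvhgf" -> "h" -> "H"
  probe: "comtakhfsu" -> "c" -> "C"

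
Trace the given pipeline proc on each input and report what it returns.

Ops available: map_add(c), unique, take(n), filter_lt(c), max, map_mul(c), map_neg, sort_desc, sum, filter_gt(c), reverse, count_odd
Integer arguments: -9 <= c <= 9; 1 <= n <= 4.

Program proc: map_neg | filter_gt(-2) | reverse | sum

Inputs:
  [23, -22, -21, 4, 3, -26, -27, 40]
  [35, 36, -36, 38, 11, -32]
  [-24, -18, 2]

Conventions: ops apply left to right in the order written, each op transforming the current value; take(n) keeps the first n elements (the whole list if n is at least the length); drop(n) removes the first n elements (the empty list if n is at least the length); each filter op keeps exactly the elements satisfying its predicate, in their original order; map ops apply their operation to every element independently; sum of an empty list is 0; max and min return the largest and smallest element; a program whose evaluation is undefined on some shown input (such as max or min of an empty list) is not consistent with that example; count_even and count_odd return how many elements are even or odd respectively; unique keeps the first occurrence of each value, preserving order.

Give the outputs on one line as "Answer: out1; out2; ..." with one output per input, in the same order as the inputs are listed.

96; 68; 42

Execution, op by op:
  [23, -22, -21, 4, 3, -26, -27, 40] -> [-23, 22, 21, -4, -3, 26, 27, -40] -> [22, 21, 26, 27] -> [27, 26, 21, 22] -> 96
  [35, 36, -36, 38, 11, -32] -> [-35, -36, 36, -38, -11, 32] -> [36, 32] -> [32, 36] -> 68
  [-24, -18, 2] -> [24, 18, -2] -> [24, 18] -> [18, 24] -> 42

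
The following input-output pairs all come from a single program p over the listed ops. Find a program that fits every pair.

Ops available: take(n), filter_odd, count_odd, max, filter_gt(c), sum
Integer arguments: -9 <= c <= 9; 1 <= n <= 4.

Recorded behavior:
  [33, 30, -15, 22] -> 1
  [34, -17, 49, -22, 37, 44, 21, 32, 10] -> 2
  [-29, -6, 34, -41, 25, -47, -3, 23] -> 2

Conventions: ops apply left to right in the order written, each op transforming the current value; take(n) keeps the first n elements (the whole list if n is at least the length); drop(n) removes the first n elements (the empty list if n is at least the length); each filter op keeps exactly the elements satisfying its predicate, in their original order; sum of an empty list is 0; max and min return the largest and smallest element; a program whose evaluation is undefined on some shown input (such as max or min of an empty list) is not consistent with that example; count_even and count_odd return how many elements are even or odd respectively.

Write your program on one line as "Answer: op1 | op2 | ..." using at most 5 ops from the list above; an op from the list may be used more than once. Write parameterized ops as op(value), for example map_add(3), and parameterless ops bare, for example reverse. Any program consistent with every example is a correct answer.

filter_gt(1) | take(3) | filter_odd | count_odd

Check, running the answer program on each example:
  [33, 30, -15, 22] -> [33, 30, 22] -> [33, 30, 22] -> [33] -> 1
  [34, -17, 49, -22, 37, 44, 21, 32, 10] -> [34, 49, 37, 44, 21, 32, 10] -> [34, 49, 37] -> [49, 37] -> 2
  [-29, -6, 34, -41, 25, -47, -3, 23] -> [34, 25, 23] -> [34, 25, 23] -> [25, 23] -> 2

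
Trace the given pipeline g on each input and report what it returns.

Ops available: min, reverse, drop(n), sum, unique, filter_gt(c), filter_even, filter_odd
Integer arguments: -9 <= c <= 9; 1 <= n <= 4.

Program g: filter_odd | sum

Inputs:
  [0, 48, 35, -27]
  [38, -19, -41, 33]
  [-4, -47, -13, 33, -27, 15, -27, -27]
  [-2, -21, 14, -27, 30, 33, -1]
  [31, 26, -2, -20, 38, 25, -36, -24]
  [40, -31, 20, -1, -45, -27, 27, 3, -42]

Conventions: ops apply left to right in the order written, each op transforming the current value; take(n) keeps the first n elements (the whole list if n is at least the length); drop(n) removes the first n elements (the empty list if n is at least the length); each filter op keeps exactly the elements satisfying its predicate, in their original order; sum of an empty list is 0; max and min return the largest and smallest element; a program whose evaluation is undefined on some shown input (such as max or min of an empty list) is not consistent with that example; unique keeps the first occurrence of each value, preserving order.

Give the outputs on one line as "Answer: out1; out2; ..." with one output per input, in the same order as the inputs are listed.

Execution, op by op:
  [0, 48, 35, -27] -> [35, -27] -> 8
  [38, -19, -41, 33] -> [-19, -41, 33] -> -27
  [-4, -47, -13, 33, -27, 15, -27, -27] -> [-47, -13, 33, -27, 15, -27, -27] -> -93
  [-2, -21, 14, -27, 30, 33, -1] -> [-21, -27, 33, -1] -> -16
  [31, 26, -2, -20, 38, 25, -36, -24] -> [31, 25] -> 56
  [40, -31, 20, -1, -45, -27, 27, 3, -42] -> [-31, -1, -45, -27, 27, 3] -> -74

8; -27; -93; -16; 56; -74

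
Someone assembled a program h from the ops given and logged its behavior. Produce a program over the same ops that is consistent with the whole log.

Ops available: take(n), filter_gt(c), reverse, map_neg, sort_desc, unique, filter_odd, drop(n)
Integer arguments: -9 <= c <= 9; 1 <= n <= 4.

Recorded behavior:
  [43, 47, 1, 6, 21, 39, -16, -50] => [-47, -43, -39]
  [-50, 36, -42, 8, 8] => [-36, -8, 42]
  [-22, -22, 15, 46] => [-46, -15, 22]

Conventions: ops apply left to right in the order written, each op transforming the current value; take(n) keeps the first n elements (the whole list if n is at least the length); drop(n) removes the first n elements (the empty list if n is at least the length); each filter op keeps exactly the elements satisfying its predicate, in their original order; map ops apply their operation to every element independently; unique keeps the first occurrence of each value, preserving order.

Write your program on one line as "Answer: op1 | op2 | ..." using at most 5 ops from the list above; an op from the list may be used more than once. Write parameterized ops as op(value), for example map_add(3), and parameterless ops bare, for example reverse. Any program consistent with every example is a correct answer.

sort_desc | unique | take(3) | map_neg

Check, running the answer program on each example:
  [43, 47, 1, 6, 21, 39, -16, -50] -> [47, 43, 39, 21, 6, 1, -16, -50] -> [47, 43, 39, 21, 6, 1, -16, -50] -> [47, 43, 39] -> [-47, -43, -39]
  [-50, 36, -42, 8, 8] -> [36, 8, 8, -42, -50] -> [36, 8, -42, -50] -> [36, 8, -42] -> [-36, -8, 42]
  [-22, -22, 15, 46] -> [46, 15, -22, -22] -> [46, 15, -22] -> [46, 15, -22] -> [-46, -15, 22]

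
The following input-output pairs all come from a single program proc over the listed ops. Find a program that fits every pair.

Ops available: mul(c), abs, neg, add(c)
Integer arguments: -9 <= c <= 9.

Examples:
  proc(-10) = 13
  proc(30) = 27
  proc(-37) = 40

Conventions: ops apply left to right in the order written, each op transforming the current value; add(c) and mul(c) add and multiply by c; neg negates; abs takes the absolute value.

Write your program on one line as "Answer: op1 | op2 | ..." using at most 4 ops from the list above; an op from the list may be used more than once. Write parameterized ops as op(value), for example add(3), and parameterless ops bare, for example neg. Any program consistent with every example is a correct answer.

add(2) | neg | add(5) | abs

Check, running the answer program on each example:
  -10 -> -8 -> 8 -> 13 -> 13
  30 -> 32 -> -32 -> -27 -> 27
  -37 -> -35 -> 35 -> 40 -> 40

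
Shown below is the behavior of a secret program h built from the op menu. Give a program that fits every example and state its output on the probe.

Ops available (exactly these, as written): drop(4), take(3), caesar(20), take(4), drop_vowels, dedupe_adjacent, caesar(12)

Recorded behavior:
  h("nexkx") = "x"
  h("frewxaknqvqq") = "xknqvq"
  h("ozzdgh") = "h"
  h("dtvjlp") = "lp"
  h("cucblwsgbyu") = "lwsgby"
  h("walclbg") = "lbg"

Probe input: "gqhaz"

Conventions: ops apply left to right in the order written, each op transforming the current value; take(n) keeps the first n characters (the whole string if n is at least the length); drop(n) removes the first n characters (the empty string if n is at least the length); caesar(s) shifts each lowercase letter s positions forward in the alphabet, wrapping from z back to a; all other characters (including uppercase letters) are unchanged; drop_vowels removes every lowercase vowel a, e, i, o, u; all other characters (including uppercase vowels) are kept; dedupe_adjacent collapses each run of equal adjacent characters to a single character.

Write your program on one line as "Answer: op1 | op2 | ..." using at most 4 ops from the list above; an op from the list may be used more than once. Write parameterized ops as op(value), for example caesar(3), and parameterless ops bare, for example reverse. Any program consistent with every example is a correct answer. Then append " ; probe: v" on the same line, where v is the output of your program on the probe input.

dedupe_adjacent | drop(4) | drop_vowels ; probe: "z"

Check, running the answer program on each example:
  "nexkx" -> "nexkx" -> "x" -> "x"
  "frewxaknqvqq" -> "frewxaknqvq" -> "xaknqvq" -> "xknqvq"
  "ozzdgh" -> "ozdgh" -> "h" -> "h"
  "dtvjlp" -> "dtvjlp" -> "lp" -> "lp"
  "cucblwsgbyu" -> "cucblwsgbyu" -> "lwsgbyu" -> "lwsgby"
  "walclbg" -> "walclbg" -> "lbg" -> "lbg"
  probe: "gqhaz" -> "gqhaz" -> "z" -> "z"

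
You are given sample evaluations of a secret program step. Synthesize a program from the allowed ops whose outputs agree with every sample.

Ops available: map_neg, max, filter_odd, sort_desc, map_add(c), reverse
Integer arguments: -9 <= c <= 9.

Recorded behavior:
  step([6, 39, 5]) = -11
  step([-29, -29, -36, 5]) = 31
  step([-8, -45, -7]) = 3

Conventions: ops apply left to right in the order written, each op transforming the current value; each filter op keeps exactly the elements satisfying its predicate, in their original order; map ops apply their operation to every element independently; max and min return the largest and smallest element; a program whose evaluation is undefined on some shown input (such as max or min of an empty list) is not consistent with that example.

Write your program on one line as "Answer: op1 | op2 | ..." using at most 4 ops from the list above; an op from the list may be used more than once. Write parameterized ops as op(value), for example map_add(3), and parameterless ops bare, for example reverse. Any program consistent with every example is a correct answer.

map_add(5) | map_neg | filter_odd | max

Check, running the answer program on each example:
  [6, 39, 5] -> [11, 44, 10] -> [-11, -44, -10] -> [-11] -> -11
  [-29, -29, -36, 5] -> [-24, -24, -31, 10] -> [24, 24, 31, -10] -> [31] -> 31
  [-8, -45, -7] -> [-3, -40, -2] -> [3, 40, 2] -> [3] -> 3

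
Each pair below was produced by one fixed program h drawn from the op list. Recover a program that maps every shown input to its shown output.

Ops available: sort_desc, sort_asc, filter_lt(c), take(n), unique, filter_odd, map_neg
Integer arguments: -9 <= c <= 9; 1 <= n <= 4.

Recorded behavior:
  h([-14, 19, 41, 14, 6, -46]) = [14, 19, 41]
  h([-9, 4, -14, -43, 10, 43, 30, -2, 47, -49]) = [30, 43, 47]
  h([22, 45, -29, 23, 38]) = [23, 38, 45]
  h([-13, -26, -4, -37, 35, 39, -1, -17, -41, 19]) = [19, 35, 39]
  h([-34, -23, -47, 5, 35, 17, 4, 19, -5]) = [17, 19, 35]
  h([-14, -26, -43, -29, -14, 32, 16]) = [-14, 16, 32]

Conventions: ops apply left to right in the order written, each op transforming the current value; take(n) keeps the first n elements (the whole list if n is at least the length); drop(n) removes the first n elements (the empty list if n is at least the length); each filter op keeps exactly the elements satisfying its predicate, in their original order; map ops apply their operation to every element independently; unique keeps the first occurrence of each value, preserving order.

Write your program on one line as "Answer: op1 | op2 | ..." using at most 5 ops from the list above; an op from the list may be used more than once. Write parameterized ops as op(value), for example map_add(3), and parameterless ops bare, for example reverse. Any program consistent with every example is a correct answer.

sort_desc | unique | take(3) | sort_asc

Check, running the answer program on each example:
  [-14, 19, 41, 14, 6, -46] -> [41, 19, 14, 6, -14, -46] -> [41, 19, 14, 6, -14, -46] -> [41, 19, 14] -> [14, 19, 41]
  [-9, 4, -14, -43, 10, 43, 30, -2, 47, -49] -> [47, 43, 30, 10, 4, -2, -9, -14, -43, -49] -> [47, 43, 30, 10, 4, -2, -9, -14, -43, -49] -> [47, 43, 30] -> [30, 43, 47]
  [22, 45, -29, 23, 38] -> [45, 38, 23, 22, -29] -> [45, 38, 23, 22, -29] -> [45, 38, 23] -> [23, 38, 45]
  [-13, -26, -4, -37, 35, 39, -1, -17, -41, 19] -> [39, 35, 19, -1, -4, -13, -17, -26, -37, -41] -> [39, 35, 19, -1, -4, -13, -17, -26, -37, -41] -> [39, 35, 19] -> [19, 35, 39]
  [-34, -23, -47, 5, 35, 17, 4, 19, -5] -> [35, 19, 17, 5, 4, -5, -23, -34, -47] -> [35, 19, 17, 5, 4, -5, -23, -34, -47] -> [35, 19, 17] -> [17, 19, 35]
  [-14, -26, -43, -29, -14, 32, 16] -> [32, 16, -14, -14, -26, -29, -43] -> [32, 16, -14, -26, -29, -43] -> [32, 16, -14] -> [-14, 16, 32]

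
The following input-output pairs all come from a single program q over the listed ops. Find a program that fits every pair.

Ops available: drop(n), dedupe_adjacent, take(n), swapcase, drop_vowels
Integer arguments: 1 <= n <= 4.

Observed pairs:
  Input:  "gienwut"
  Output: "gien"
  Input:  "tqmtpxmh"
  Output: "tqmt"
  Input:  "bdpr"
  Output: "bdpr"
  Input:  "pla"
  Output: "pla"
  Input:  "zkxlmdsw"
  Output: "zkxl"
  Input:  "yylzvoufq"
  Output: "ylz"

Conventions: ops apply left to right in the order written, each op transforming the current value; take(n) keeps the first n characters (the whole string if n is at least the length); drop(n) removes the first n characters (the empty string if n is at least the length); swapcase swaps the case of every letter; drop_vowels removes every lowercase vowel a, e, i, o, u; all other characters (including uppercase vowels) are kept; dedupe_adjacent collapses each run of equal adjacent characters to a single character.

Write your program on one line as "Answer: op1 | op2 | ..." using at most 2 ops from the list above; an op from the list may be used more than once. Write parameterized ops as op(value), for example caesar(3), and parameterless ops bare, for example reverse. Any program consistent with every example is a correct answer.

take(4) | dedupe_adjacent

Check, running the answer program on each example:
  "gienwut" -> "gien" -> "gien"
  "tqmtpxmh" -> "tqmt" -> "tqmt"
  "bdpr" -> "bdpr" -> "bdpr"
  "pla" -> "pla" -> "pla"
  "zkxlmdsw" -> "zkxl" -> "zkxl"
  "yylzvoufq" -> "yylz" -> "ylz"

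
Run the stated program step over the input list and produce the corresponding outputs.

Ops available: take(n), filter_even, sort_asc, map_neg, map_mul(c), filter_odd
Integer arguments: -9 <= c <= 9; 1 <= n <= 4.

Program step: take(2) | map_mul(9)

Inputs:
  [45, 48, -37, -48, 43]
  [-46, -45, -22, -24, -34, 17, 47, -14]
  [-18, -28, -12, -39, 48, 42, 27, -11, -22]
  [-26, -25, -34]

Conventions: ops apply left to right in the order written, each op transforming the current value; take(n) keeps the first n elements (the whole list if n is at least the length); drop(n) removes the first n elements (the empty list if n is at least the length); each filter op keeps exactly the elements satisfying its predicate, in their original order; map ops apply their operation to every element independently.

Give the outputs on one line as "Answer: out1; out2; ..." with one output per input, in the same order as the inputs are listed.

[405, 432]; [-414, -405]; [-162, -252]; [-234, -225]

Execution, op by op:
  [45, 48, -37, -48, 43] -> [45, 48] -> [405, 432]
  [-46, -45, -22, -24, -34, 17, 47, -14] -> [-46, -45] -> [-414, -405]
  [-18, -28, -12, -39, 48, 42, 27, -11, -22] -> [-18, -28] -> [-162, -252]
  [-26, -25, -34] -> [-26, -25] -> [-234, -225]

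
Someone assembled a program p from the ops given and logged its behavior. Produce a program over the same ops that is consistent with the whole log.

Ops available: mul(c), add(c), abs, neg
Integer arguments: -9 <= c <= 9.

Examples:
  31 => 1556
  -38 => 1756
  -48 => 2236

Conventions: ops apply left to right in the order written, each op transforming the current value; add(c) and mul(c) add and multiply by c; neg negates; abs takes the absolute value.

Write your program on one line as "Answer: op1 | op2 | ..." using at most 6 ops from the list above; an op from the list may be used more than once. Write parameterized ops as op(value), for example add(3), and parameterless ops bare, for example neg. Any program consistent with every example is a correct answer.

mul(-6) | add(-9) | add(1) | mul(8) | add(-4) | abs

Check, running the answer program on each example:
  31 -> -186 -> -195 -> -194 -> -1552 -> -1556 -> 1556
  -38 -> 228 -> 219 -> 220 -> 1760 -> 1756 -> 1756
  -48 -> 288 -> 279 -> 280 -> 2240 -> 2236 -> 2236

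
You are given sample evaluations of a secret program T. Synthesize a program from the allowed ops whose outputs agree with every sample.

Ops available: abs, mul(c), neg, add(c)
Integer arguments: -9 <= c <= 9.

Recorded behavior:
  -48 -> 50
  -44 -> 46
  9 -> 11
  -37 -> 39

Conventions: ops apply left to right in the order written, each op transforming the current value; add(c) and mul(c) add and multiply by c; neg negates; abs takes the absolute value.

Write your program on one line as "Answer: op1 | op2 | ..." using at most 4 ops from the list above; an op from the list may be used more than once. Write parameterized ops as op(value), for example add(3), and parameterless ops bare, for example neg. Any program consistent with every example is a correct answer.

neg | abs | add(2)

Check, running the answer program on each example:
  -48 -> 48 -> 48 -> 50
  -44 -> 44 -> 44 -> 46
  9 -> -9 -> 9 -> 11
  -37 -> 37 -> 37 -> 39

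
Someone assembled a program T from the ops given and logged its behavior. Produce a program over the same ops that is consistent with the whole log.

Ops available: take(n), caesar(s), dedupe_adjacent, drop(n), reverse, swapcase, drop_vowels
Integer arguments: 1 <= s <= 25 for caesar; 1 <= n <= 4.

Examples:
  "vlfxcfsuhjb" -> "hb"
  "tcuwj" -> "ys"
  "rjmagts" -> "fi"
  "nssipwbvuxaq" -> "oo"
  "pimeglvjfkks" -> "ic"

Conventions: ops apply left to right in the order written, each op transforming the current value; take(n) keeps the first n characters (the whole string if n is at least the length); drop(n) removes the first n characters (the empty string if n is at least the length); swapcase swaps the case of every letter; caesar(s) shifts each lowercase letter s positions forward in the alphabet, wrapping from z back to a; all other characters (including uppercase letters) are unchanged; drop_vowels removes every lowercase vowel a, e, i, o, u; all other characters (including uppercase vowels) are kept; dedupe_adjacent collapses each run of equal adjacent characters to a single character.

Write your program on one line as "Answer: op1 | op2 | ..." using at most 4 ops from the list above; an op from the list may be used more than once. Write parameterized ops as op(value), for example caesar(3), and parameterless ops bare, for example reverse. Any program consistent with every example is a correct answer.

drop_vowels | drop(1) | take(2) | caesar(22)

Check, running the answer program on each example:
  "vlfxcfsuhjb" -> "vlfxcfshjb" -> "lfxcfshjb" -> "lf" -> "hb"
  "tcuwj" -> "tcwj" -> "cwj" -> "cw" -> "ys"
  "rjmagts" -> "rjmgts" -> "jmgts" -> "jm" -> "fi"
  "nssipwbvuxaq" -> "nsspwbvxq" -> "sspwbvxq" -> "ss" -> "oo"
  "pimeglvjfkks" -> "pmglvjfkks" -> "mglvjfkks" -> "mg" -> "ic"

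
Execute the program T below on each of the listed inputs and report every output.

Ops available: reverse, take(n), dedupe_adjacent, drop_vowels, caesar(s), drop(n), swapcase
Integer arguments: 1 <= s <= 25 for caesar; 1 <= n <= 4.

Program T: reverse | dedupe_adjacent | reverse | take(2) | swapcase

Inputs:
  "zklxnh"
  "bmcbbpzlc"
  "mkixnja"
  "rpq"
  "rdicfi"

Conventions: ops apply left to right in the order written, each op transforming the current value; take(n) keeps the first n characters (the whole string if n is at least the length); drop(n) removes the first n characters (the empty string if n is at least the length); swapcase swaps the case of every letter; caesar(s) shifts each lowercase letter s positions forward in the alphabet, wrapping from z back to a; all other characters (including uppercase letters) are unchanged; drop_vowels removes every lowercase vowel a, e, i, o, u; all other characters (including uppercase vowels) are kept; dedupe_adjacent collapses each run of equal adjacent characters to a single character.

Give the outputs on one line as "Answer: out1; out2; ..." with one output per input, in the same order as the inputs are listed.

Execution, op by op:
  "zklxnh" -> "hnxlkz" -> "hnxlkz" -> "zklxnh" -> "zk" -> "ZK"
  "bmcbbpzlc" -> "clzpbbcmb" -> "clzpbcmb" -> "bmcbpzlc" -> "bm" -> "BM"
  "mkixnja" -> "ajnxikm" -> "ajnxikm" -> "mkixnja" -> "mk" -> "MK"
  "rpq" -> "qpr" -> "qpr" -> "rpq" -> "rp" -> "RP"
  "rdicfi" -> "ifcidr" -> "ifcidr" -> "rdicfi" -> "rd" -> "RD"

"ZK"; "BM"; "MK"; "RP"; "RD"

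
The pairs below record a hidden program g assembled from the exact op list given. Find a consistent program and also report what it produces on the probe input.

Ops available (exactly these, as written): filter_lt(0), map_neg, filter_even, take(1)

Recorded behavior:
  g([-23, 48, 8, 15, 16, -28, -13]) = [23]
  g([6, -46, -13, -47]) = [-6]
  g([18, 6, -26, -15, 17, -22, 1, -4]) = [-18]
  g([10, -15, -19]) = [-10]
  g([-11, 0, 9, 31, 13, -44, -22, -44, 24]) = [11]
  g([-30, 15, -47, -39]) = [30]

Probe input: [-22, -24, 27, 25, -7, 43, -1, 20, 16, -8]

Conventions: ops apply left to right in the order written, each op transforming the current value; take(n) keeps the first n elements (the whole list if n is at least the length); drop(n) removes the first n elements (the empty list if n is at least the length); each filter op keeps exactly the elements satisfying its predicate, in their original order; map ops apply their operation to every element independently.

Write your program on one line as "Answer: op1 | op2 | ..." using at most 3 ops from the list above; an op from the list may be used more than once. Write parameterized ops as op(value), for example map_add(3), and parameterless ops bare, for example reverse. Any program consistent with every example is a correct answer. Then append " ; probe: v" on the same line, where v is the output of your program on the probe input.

map_neg | take(1) ; probe: [22]

Check, running the answer program on each example:
  [-23, 48, 8, 15, 16, -28, -13] -> [23, -48, -8, -15, -16, 28, 13] -> [23]
  [6, -46, -13, -47] -> [-6, 46, 13, 47] -> [-6]
  [18, 6, -26, -15, 17, -22, 1, -4] -> [-18, -6, 26, 15, -17, 22, -1, 4] -> [-18]
  [10, -15, -19] -> [-10, 15, 19] -> [-10]
  [-11, 0, 9, 31, 13, -44, -22, -44, 24] -> [11, 0, -9, -31, -13, 44, 22, 44, -24] -> [11]
  [-30, 15, -47, -39] -> [30, -15, 47, 39] -> [30]
  probe: [-22, -24, 27, 25, -7, 43, -1, 20, 16, -8] -> [22, 24, -27, -25, 7, -43, 1, -20, -16, 8] -> [22]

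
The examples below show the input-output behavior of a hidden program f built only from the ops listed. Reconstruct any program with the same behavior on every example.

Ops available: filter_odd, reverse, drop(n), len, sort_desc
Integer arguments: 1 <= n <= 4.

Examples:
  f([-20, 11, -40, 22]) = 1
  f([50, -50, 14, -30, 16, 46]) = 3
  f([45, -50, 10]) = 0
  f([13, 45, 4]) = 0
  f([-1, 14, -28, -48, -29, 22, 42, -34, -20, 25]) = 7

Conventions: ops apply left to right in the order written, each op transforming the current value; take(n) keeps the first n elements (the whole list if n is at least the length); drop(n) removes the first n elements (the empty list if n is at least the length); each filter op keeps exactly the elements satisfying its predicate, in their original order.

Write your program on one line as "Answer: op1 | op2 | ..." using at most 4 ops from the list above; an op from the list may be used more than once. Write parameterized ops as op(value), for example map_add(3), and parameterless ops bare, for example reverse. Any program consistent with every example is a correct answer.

drop(3) | sort_desc | len

Check, running the answer program on each example:
  [-20, 11, -40, 22] -> [22] -> [22] -> 1
  [50, -50, 14, -30, 16, 46] -> [-30, 16, 46] -> [46, 16, -30] -> 3
  [45, -50, 10] -> [] -> [] -> 0
  [13, 45, 4] -> [] -> [] -> 0
  [-1, 14, -28, -48, -29, 22, 42, -34, -20, 25] -> [-48, -29, 22, 42, -34, -20, 25] -> [42, 25, 22, -20, -29, -34, -48] -> 7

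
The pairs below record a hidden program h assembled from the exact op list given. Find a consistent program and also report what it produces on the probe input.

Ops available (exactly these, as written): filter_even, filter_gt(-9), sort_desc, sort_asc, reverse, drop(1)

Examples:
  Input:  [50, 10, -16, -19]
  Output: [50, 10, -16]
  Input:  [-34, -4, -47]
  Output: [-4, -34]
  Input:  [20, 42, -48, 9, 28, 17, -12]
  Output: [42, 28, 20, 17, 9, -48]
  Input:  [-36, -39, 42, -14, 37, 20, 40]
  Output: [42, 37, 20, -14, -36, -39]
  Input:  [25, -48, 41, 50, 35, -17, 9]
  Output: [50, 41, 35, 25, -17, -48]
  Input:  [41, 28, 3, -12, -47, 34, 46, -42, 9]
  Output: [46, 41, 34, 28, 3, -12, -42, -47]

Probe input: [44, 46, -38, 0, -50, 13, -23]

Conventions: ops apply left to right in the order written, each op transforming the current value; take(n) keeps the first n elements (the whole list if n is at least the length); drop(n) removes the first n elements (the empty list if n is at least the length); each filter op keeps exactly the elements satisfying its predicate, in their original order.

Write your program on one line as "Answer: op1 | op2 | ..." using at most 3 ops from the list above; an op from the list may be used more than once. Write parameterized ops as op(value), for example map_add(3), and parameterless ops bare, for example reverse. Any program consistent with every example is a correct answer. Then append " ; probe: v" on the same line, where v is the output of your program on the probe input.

reverse | drop(1) | sort_desc ; probe: [46, 44, 13, 0, -38, -50]

Check, running the answer program on each example:
  [50, 10, -16, -19] -> [-19, -16, 10, 50] -> [-16, 10, 50] -> [50, 10, -16]
  [-34, -4, -47] -> [-47, -4, -34] -> [-4, -34] -> [-4, -34]
  [20, 42, -48, 9, 28, 17, -12] -> [-12, 17, 28, 9, -48, 42, 20] -> [17, 28, 9, -48, 42, 20] -> [42, 28, 20, 17, 9, -48]
  [-36, -39, 42, -14, 37, 20, 40] -> [40, 20, 37, -14, 42, -39, -36] -> [20, 37, -14, 42, -39, -36] -> [42, 37, 20, -14, -36, -39]
  [25, -48, 41, 50, 35, -17, 9] -> [9, -17, 35, 50, 41, -48, 25] -> [-17, 35, 50, 41, -48, 25] -> [50, 41, 35, 25, -17, -48]
  [41, 28, 3, -12, -47, 34, 46, -42, 9] -> [9, -42, 46, 34, -47, -12, 3, 28, 41] -> [-42, 46, 34, -47, -12, 3, 28, 41] -> [46, 41, 34, 28, 3, -12, -42, -47]
  probe: [44, 46, -38, 0, -50, 13, -23] -> [-23, 13, -50, 0, -38, 46, 44] -> [13, -50, 0, -38, 46, 44] -> [46, 44, 13, 0, -38, -50]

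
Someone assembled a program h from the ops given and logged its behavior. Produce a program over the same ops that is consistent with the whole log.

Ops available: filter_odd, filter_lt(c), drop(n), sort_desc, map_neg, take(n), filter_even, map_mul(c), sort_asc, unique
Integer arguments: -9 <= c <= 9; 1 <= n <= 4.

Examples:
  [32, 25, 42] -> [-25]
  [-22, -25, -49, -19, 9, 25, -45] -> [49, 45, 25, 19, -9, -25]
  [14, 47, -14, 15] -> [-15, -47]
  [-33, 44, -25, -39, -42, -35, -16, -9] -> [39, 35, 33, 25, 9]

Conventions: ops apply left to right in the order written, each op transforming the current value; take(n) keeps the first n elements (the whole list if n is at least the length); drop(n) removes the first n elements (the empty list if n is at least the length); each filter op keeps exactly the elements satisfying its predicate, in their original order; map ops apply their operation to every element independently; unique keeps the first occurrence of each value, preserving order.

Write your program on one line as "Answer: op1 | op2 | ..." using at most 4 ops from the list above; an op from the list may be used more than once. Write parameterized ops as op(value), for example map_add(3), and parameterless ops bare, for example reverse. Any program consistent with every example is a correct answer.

map_neg | filter_odd | sort_asc | sort_desc

Check, running the answer program on each example:
  [32, 25, 42] -> [-32, -25, -42] -> [-25] -> [-25] -> [-25]
  [-22, -25, -49, -19, 9, 25, -45] -> [22, 25, 49, 19, -9, -25, 45] -> [25, 49, 19, -9, -25, 45] -> [-25, -9, 19, 25, 45, 49] -> [49, 45, 25, 19, -9, -25]
  [14, 47, -14, 15] -> [-14, -47, 14, -15] -> [-47, -15] -> [-47, -15] -> [-15, -47]
  [-33, 44, -25, -39, -42, -35, -16, -9] -> [33, -44, 25, 39, 42, 35, 16, 9] -> [33, 25, 39, 35, 9] -> [9, 25, 33, 35, 39] -> [39, 35, 33, 25, 9]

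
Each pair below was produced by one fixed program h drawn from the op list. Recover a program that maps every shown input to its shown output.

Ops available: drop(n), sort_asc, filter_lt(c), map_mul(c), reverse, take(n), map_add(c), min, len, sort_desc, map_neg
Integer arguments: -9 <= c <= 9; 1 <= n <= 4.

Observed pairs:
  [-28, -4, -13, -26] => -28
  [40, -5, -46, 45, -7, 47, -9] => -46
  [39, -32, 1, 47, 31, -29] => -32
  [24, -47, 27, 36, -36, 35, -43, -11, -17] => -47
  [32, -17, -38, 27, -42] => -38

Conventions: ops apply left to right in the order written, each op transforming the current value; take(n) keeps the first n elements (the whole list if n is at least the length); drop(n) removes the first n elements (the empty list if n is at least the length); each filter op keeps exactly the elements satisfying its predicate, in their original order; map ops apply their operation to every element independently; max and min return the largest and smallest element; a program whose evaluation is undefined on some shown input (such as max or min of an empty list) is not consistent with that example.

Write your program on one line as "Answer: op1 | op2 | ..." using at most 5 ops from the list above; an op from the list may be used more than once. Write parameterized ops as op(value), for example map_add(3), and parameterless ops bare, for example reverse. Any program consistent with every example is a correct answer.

take(3) | sort_desc | drop(1) | sort_asc | min

Check, running the answer program on each example:
  [-28, -4, -13, -26] -> [-28, -4, -13] -> [-4, -13, -28] -> [-13, -28] -> [-28, -13] -> -28
  [40, -5, -46, 45, -7, 47, -9] -> [40, -5, -46] -> [40, -5, -46] -> [-5, -46] -> [-46, -5] -> -46
  [39, -32, 1, 47, 31, -29] -> [39, -32, 1] -> [39, 1, -32] -> [1, -32] -> [-32, 1] -> -32
  [24, -47, 27, 36, -36, 35, -43, -11, -17] -> [24, -47, 27] -> [27, 24, -47] -> [24, -47] -> [-47, 24] -> -47
  [32, -17, -38, 27, -42] -> [32, -17, -38] -> [32, -17, -38] -> [-17, -38] -> [-38, -17] -> -38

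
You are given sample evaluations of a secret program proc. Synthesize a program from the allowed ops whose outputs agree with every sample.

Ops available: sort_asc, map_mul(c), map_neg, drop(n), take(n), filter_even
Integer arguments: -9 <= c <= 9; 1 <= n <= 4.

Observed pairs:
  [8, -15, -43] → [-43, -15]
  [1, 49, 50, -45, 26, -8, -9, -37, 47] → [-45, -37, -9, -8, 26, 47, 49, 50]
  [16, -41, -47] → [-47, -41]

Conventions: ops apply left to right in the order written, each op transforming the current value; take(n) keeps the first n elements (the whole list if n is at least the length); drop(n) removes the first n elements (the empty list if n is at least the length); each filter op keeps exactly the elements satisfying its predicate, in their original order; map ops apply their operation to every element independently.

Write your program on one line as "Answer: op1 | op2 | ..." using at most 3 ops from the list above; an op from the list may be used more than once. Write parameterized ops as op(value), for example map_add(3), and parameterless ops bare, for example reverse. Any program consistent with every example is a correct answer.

drop(1) | sort_asc

Check, running the answer program on each example:
  [8, -15, -43] -> [-15, -43] -> [-43, -15]
  [1, 49, 50, -45, 26, -8, -9, -37, 47] -> [49, 50, -45, 26, -8, -9, -37, 47] -> [-45, -37, -9, -8, 26, 47, 49, 50]
  [16, -41, -47] -> [-41, -47] -> [-47, -41]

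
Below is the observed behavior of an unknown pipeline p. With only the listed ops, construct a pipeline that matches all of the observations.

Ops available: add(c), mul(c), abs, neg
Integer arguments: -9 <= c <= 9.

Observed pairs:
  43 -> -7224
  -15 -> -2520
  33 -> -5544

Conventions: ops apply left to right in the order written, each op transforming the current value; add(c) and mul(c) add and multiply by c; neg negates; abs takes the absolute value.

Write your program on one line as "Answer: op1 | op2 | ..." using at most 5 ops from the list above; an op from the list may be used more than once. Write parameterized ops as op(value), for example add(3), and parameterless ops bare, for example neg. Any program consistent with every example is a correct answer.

mul(-3) | mul(-8) | abs | mul(-7)

Check, running the answer program on each example:
  43 -> -129 -> 1032 -> 1032 -> -7224
  -15 -> 45 -> -360 -> 360 -> -2520
  33 -> -99 -> 792 -> 792 -> -5544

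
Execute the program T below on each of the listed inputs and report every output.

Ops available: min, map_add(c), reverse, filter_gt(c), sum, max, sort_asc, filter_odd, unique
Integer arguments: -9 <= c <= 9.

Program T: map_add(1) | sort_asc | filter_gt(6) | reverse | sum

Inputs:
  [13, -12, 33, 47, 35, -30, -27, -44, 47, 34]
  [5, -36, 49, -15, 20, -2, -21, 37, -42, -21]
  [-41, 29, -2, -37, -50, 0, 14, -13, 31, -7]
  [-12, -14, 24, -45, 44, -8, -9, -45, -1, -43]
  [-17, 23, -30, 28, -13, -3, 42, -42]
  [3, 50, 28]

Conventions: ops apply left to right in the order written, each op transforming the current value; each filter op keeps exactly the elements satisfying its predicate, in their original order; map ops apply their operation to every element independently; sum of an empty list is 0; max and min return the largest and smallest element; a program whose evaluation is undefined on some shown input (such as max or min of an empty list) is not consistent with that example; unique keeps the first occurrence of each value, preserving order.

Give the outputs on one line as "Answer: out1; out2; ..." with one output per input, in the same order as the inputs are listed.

215; 109; 77; 70; 96; 80

Execution, op by op:
  [13, -12, 33, 47, 35, -30, -27, -44, 47, 34] -> [14, -11, 34, 48, 36, -29, -26, -43, 48, 35] -> [-43, -29, -26, -11, 14, 34, 35, 36, 48, 48] -> [14, 34, 35, 36, 48, 48] -> [48, 48, 36, 35, 34, 14] -> 215
  [5, -36, 49, -15, 20, -2, -21, 37, -42, -21] -> [6, -35, 50, -14, 21, -1, -20, 38, -41, -20] -> [-41, -35, -20, -20, -14, -1, 6, 21, 38, 50] -> [21, 38, 50] -> [50, 38, 21] -> 109
  [-41, 29, -2, -37, -50, 0, 14, -13, 31, -7] -> [-40, 30, -1, -36, -49, 1, 15, -12, 32, -6] -> [-49, -40, -36, -12, -6, -1, 1, 15, 30, 32] -> [15, 30, 32] -> [32, 30, 15] -> 77
  [-12, -14, 24, -45, 44, -8, -9, -45, -1, -43] -> [-11, -13, 25, -44, 45, -7, -8, -44, 0, -42] -> [-44, -44, -42, -13, -11, -8, -7, 0, 25, 45] -> [25, 45] -> [45, 25] -> 70
  [-17, 23, -30, 28, -13, -3, 42, -42] -> [-16, 24, -29, 29, -12, -2, 43, -41] -> [-41, -29, -16, -12, -2, 24, 29, 43] -> [24, 29, 43] -> [43, 29, 24] -> 96
  [3, 50, 28] -> [4, 51, 29] -> [4, 29, 51] -> [29, 51] -> [51, 29] -> 80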